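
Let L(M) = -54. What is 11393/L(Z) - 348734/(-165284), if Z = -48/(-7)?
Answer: -233031122/1115667 ≈ -208.87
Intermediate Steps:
Z = 48/7 (Z = -48*(-⅐) = 48/7 ≈ 6.8571)
11393/L(Z) - 348734/(-165284) = 11393/(-54) - 348734/(-165284) = 11393*(-1/54) - 348734*(-1/165284) = -11393/54 + 174367/82642 = -233031122/1115667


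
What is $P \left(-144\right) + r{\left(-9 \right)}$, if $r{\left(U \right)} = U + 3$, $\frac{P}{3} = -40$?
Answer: $17274$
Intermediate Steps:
$P = -120$ ($P = 3 \left(-40\right) = -120$)
$r{\left(U \right)} = 3 + U$
$P \left(-144\right) + r{\left(-9 \right)} = \left(-120\right) \left(-144\right) + \left(3 - 9\right) = 17280 - 6 = 17274$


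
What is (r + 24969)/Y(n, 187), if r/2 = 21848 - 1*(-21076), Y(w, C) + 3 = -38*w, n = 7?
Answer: -110817/269 ≈ -411.96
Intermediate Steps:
Y(w, C) = -3 - 38*w
r = 85848 (r = 2*(21848 - 1*(-21076)) = 2*(21848 + 21076) = 2*42924 = 85848)
(r + 24969)/Y(n, 187) = (85848 + 24969)/(-3 - 38*7) = 110817/(-3 - 266) = 110817/(-269) = 110817*(-1/269) = -110817/269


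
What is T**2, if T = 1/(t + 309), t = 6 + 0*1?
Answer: 1/99225 ≈ 1.0078e-5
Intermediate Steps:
t = 6 (t = 6 + 0 = 6)
T = 1/315 (T = 1/(6 + 309) = 1/315 ≈ 0.0031746)
T**2 = (1/315)**2 = 1/99225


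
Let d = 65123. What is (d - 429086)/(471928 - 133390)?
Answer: -121321/112846 ≈ -1.0751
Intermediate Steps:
(d - 429086)/(471928 - 133390) = (65123 - 429086)/(471928 - 133390) = -363963/338538 = -363963*1/338538 = -121321/112846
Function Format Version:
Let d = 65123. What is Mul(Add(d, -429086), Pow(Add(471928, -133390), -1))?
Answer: Rational(-121321, 112846) ≈ -1.0751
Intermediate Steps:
Mul(Add(d, -429086), Pow(Add(471928, -133390), -1)) = Mul(Add(65123, -429086), Pow(Add(471928, -133390), -1)) = Mul(-363963, Pow(338538, -1)) = Mul(-363963, Rational(1, 338538)) = Rational(-121321, 112846)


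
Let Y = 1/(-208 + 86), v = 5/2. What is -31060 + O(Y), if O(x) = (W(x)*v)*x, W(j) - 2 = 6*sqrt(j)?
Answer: -3789325/122 - 15*I*sqrt(122)/14884 ≈ -31060.0 - 0.011131*I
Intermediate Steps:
v = 5/2 (v = 5*(1/2) = 5/2 ≈ 2.5000)
W(j) = 2 + 6*sqrt(j)
Y = -1/122 (Y = 1/(-122) = -1/122 ≈ -0.0081967)
O(x) = x*(5 + 15*sqrt(x)) (O(x) = ((2 + 6*sqrt(x))*(5/2))*x = (5 + 15*sqrt(x))*x = x*(5 + 15*sqrt(x)))
-31060 + O(Y) = -31060 + (5*(-1/122) + 15*(-1/122)**(3/2)) = -31060 + (-5/122 + 15*(-I*sqrt(122)/14884)) = -31060 + (-5/122 - 15*I*sqrt(122)/14884) = -3789325/122 - 15*I*sqrt(122)/14884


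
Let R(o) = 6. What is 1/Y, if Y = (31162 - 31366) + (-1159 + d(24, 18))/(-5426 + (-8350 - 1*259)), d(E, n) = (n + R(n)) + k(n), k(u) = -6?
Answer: -2005/408857 ≈ -0.0049039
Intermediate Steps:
d(E, n) = n (d(E, n) = (n + 6) - 6 = (6 + n) - 6 = n)
Y = -408857/2005 (Y = (31162 - 31366) + (-1159 + 18)/(-5426 + (-8350 - 1*259)) = -204 - 1141/(-5426 + (-8350 - 259)) = -204 - 1141/(-5426 - 8609) = -204 - 1141/(-14035) = -204 - 1141*(-1/14035) = -204 + 163/2005 = -408857/2005 ≈ -203.92)
1/Y = 1/(-408857/2005) = -2005/408857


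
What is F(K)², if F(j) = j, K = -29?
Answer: 841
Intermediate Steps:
F(K)² = (-29)² = 841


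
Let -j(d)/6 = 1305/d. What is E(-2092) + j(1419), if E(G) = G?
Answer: -992126/473 ≈ -2097.5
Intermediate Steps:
j(d) = -7830/d
E(-2092) + j(1419) = -2092 - 7830/1419 = -2092 - 7830*1/1419 = -2092 - 2610/473 = -992126/473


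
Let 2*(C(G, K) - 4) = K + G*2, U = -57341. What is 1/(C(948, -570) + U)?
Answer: -1/56674 ≈ -1.7645e-5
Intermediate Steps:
C(G, K) = 4 + G + K/2 (C(G, K) = 4 + (K + G*2)/2 = 4 + (K + 2*G)/2 = 4 + (G + K/2) = 4 + G + K/2)
1/(C(948, -570) + U) = 1/((4 + 948 + (½)*(-570)) - 57341) = 1/((4 + 948 - 285) - 57341) = 1/(667 - 57341) = 1/(-56674) = -1/56674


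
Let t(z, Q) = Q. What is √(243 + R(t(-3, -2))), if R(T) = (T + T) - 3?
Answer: 2*√59 ≈ 15.362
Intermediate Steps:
R(T) = -3 + 2*T (R(T) = 2*T - 3 = -3 + 2*T)
√(243 + R(t(-3, -2))) = √(243 + (-3 + 2*(-2))) = √(243 + (-3 - 4)) = √(243 - 7) = √236 = 2*√59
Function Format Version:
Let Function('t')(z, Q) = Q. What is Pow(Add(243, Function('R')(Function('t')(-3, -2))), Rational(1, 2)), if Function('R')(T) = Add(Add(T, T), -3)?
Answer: Mul(2, Pow(59, Rational(1, 2))) ≈ 15.362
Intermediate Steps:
Function('R')(T) = Add(-3, Mul(2, T)) (Function('R')(T) = Add(Mul(2, T), -3) = Add(-3, Mul(2, T)))
Pow(Add(243, Function('R')(Function('t')(-3, -2))), Rational(1, 2)) = Pow(Add(243, Add(-3, Mul(2, -2))), Rational(1, 2)) = Pow(Add(243, Add(-3, -4)), Rational(1, 2)) = Pow(Add(243, -7), Rational(1, 2)) = Pow(236, Rational(1, 2)) = Mul(2, Pow(59, Rational(1, 2)))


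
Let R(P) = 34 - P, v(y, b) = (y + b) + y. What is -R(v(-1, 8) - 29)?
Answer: -57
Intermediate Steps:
v(y, b) = b + 2*y (v(y, b) = (b + y) + y = b + 2*y)
-R(v(-1, 8) - 29) = -(34 - ((8 + 2*(-1)) - 29)) = -(34 - ((8 - 2) - 29)) = -(34 - (6 - 29)) = -(34 - 1*(-23)) = -(34 + 23) = -1*57 = -57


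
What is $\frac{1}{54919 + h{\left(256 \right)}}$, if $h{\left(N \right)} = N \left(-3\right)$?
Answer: $\frac{1}{54151} \approx 1.8467 \cdot 10^{-5}$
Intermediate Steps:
$h{\left(N \right)} = - 3 N$
$\frac{1}{54919 + h{\left(256 \right)}} = \frac{1}{54919 - 768} = \frac{1}{54151}$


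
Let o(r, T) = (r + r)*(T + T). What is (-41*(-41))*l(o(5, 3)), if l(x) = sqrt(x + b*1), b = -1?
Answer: 1681*sqrt(59) ≈ 12912.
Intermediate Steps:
o(r, T) = 4*T*r (o(r, T) = (2*r)*(2*T) = 4*T*r)
l(x) = sqrt(-1 + x) (l(x) = sqrt(x - 1*1) = sqrt(x - 1) = sqrt(-1 + x))
(-41*(-41))*l(o(5, 3)) = (-41*(-41))*sqrt(-1 + 4*3*5) = 1681*sqrt(-1 + 60) = 1681*sqrt(59)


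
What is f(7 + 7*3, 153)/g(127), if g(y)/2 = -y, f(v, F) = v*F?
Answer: -2142/127 ≈ -16.866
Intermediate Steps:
f(v, F) = F*v
g(y) = -2*y (g(y) = 2*(-y) = -2*y)
f(7 + 7*3, 153)/g(127) = (153*(7 + 7*3))/((-2*127)) = (153*(7 + 21))/(-254) = (153*28)*(-1/254) = 4284*(-1/254) = -2142/127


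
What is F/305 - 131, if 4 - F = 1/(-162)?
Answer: -6472061/49410 ≈ -130.99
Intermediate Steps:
F = 649/162 (F = 4 - 1/(-162) = 4 - 1*(-1/162) = 4 + 1/162 = 649/162 ≈ 4.0062)
F/305 - 131 = (649/162)/305 - 131 = (649/162)*(1/305) - 131 = 649/49410 - 131 = -6472061/49410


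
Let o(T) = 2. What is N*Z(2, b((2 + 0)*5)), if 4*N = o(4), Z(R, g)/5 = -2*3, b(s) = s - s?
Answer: -15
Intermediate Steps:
b(s) = 0
Z(R, g) = -30 (Z(R, g) = 5*(-2*3) = 5*(-6) = -30)
N = 1/2 (N = (1/4)*2 = 1/2 ≈ 0.50000)
N*Z(2, b((2 + 0)*5)) = (1/2)*(-30) = -15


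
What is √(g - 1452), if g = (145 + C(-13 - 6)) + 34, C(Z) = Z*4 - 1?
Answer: 15*I*√6 ≈ 36.742*I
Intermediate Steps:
C(Z) = -1 + 4*Z (C(Z) = 4*Z - 1 = -1 + 4*Z)
g = 102 (g = (145 + (-1 + 4*(-13 - 6))) + 34 = (145 + (-1 + 4*(-19))) + 34 = (145 + (-1 - 76)) + 34 = (145 - 77) + 34 = 68 + 34 = 102)
√(g - 1452) = √(102 - 1452) = √(-1350) = 15*I*√6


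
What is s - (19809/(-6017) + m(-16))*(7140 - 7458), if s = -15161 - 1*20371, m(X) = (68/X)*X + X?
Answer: -120598194/6017 ≈ -20043.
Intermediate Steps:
m(X) = 68 + X
s = -35532 (s = -15161 - 20371 = -35532)
s - (19809/(-6017) + m(-16))*(7140 - 7458) = -35532 - (19809/(-6017) + (68 - 16))*(7140 - 7458) = -35532 - (19809*(-1/6017) + 52)*(-318) = -35532 - (-19809/6017 + 52)*(-318) = -35532 - 293075*(-318)/6017 = -35532 - 1*(-93197850/6017) = -35532 + 93197850/6017 = -120598194/6017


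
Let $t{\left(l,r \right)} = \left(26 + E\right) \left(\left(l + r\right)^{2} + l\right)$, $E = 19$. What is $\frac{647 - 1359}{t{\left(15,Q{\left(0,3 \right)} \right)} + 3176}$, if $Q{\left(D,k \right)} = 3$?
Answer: $- \frac{712}{18431} \approx -0.038631$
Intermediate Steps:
$t{\left(l,r \right)} = 45 l + 45 \left(l + r\right)^{2}$ ($t{\left(l,r \right)} = \left(26 + 19\right) \left(\left(l + r\right)^{2} + l\right) = 45 \left(l + \left(l + r\right)^{2}\right) = 45 l + 45 \left(l + r\right)^{2}$)
$\frac{647 - 1359}{t{\left(15,Q{\left(0,3 \right)} \right)} + 3176} = \frac{647 - 1359}{\left(45 \cdot 15 + 45 \left(15 + 3\right)^{2}\right) + 3176} = - \frac{712}{\left(675 + 45 \cdot 18^{2}\right) + 3176} = - \frac{712}{\left(675 + 45 \cdot 324\right) + 3176} = - \frac{712}{\left(675 + 14580\right) + 3176} = - \frac{712}{15255 + 3176} = - \frac{712}{18431}$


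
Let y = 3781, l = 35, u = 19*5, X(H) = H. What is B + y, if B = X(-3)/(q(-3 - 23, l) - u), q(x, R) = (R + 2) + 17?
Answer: 155024/41 ≈ 3781.1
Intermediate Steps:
u = 95
q(x, R) = 19 + R (q(x, R) = (2 + R) + 17 = 19 + R)
B = 3/41 (B = -3/((19 + 35) - 1*95) = -3/(54 - 95) = -3/(-41) = -3*(-1/41) = 3/41 ≈ 0.073171)
B + y = 3/41 + 3781 = 155024/41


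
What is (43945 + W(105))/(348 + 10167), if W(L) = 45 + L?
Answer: 8819/2103 ≈ 4.1935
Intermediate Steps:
(43945 + W(105))/(348 + 10167) = (43945 + (45 + 105))/(348 + 10167) = (43945 + 150)/10515 = 44095*(1/10515) = 8819/2103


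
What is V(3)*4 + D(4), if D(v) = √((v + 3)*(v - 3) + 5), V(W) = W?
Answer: 12 + 2*√3 ≈ 15.464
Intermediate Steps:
D(v) = √(5 + (-3 + v)*(3 + v)) (D(v) = √((3 + v)*(-3 + v) + 5) = √((-3 + v)*(3 + v) + 5) = √(5 + (-3 + v)*(3 + v)))
V(3)*4 + D(4) = 3*4 + √(-4 + 4²) = 12 + √(-4 + 16) = 12 + √12 = 12 + 2*√3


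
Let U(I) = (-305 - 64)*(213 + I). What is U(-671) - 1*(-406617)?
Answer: 575619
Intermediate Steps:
U(I) = -78597 - 369*I (U(I) = -369*(213 + I) = -78597 - 369*I)
U(-671) - 1*(-406617) = (-78597 - 369*(-671)) - 1*(-406617) = (-78597 + 247599) + 406617 = 169002 + 406617 = 575619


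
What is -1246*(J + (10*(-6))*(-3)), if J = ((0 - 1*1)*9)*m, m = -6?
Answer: -291564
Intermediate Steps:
J = 54 (J = ((0 - 1*1)*9)*(-6) = ((0 - 1)*9)*(-6) = -1*9*(-6) = -9*(-6) = 54)
-1246*(J + (10*(-6))*(-3)) = -1246*(54 + (10*(-6))*(-3)) = -1246*(54 - 60*(-3)) = -1246*(54 + 180) = -1246*234 = -291564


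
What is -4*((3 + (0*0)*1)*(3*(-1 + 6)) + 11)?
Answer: -224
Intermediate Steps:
-4*((3 + (0*0)*1)*(3*(-1 + 6)) + 11) = -4*((3 + 0*1)*(3*5) + 11) = -4*((3 + 0)*15 + 11) = -4*(3*15 + 11) = -4*(45 + 11) = -4*56 = -224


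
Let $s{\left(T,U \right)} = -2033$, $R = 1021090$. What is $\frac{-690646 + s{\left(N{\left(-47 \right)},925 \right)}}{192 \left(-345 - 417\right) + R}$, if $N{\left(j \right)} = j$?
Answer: $- \frac{692679}{874786} \approx -0.79183$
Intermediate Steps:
$\frac{-690646 + s{\left(N{\left(-47 \right)},925 \right)}}{192 \left(-345 - 417\right) + R} = \frac{-690646 - 2033}{192 \left(-345 - 417\right) + 1021090} = - \frac{692679}{192 \left(-762\right) + 1021090} = - \frac{692679}{-146304 + 1021090} = - \frac{692679}{874786}$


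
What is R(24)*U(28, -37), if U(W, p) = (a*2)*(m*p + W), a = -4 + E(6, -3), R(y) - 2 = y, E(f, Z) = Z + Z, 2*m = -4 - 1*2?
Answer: -72280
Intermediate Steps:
m = -3 (m = (-4 - 1*2)/2 = (-4 - 2)/2 = (½)*(-6) = -3)
E(f, Z) = 2*Z
R(y) = 2 + y
a = -10 (a = -4 + 2*(-3) = -4 - 6 = -10)
U(W, p) = -20*W + 60*p (U(W, p) = (-10*2)*(-3*p + W) = -20*(W - 3*p) = -20*W + 60*p)
R(24)*U(28, -37) = (2 + 24)*(-20*28 + 60*(-37)) = 26*(-560 - 2220) = 26*(-2780) = -72280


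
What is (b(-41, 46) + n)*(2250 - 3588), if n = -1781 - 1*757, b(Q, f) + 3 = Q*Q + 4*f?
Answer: 904488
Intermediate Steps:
b(Q, f) = -3 + Q² + 4*f (b(Q, f) = -3 + (Q*Q + 4*f) = -3 + (Q² + 4*f) = -3 + Q² + 4*f)
n = -2538 (n = -1781 - 757 = -2538)
(b(-41, 46) + n)*(2250 - 3588) = ((-3 + (-41)² + 4*46) - 2538)*(2250 - 3588) = ((-3 + 1681 + 184) - 2538)*(-1338) = (1862 - 2538)*(-1338) = -676*(-1338) = 904488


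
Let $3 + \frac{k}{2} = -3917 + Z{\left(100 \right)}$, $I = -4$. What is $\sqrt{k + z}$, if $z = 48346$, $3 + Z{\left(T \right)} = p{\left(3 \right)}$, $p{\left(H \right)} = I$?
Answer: $2 \sqrt{10123} \approx 201.23$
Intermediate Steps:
$p{\left(H \right)} = -4$
$Z{\left(T \right)} = -7$ ($Z{\left(T \right)} = -3 - 4 = -7$)
$k = -7854$ ($k = -6 + 2 \left(-3917 - 7\right) = -6 + 2 \left(-3924\right) = -6 - 7848 = -7854$)
$\sqrt{k + z} = \sqrt{-7854 + 48346} = \sqrt{40492} = 2 \sqrt{10123}$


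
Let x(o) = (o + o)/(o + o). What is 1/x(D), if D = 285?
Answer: 1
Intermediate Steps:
x(o) = 1 (x(o) = (2*o)/((2*o)) = (2*o)*(1/(2*o)) = 1)
1/x(D) = 1/1 = 1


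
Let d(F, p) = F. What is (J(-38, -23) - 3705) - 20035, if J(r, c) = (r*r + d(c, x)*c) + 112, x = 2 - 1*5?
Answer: -21655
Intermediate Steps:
x = -3 (x = 2 - 5 = -3)
J(r, c) = 112 + c**2 + r**2 (J(r, c) = (r*r + c*c) + 112 = (r**2 + c**2) + 112 = (c**2 + r**2) + 112 = 112 + c**2 + r**2)
(J(-38, -23) - 3705) - 20035 = ((112 + (-23)**2 + (-38)**2) - 3705) - 20035 = ((112 + 529 + 1444) - 3705) - 20035 = (2085 - 3705) - 20035 = -1620 - 20035 = -21655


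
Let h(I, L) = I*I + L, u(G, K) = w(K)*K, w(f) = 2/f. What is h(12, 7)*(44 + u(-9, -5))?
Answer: 6946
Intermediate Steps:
u(G, K) = 2 (u(G, K) = (2/K)*K = 2)
h(I, L) = L + I**2 (h(I, L) = I**2 + L = L + I**2)
h(12, 7)*(44 + u(-9, -5)) = (7 + 12**2)*(44 + 2) = (7 + 144)*46 = 151*46 = 6946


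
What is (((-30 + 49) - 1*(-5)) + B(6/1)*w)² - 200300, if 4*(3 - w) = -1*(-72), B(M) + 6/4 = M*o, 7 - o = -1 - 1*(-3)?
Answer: -149951/4 ≈ -37488.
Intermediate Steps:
o = 5 (o = 7 - (-1 - 1*(-3)) = 7 - (-1 + 3) = 7 - 1*2 = 7 - 2 = 5)
B(M) = -3/2 + 5*M (B(M) = -3/2 + M*5 = -3/2 + 5*M)
w = -15 (w = 3 - (-1)*(-72)/4 = 3 - ¼*72 = 3 - 18 = -15)
(((-30 + 49) - 1*(-5)) + B(6/1)*w)² - 200300 = (((-30 + 49) - 1*(-5)) + (-3/2 + 5*(6/1))*(-15))² - 200300 = ((19 + 5) + (-3/2 + 5*(6*1))*(-15))² - 200300 = (24 + (-3/2 + 5*6)*(-15))² - 200300 = (24 + (-3/2 + 30)*(-15))² - 200300 = (24 + (57/2)*(-15))² - 200300 = (24 - 855/2)² - 200300 = (-807/2)² - 200300 = 651249/4 - 200300 = -149951/4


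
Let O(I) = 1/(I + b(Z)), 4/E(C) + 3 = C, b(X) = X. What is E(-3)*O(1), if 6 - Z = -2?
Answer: -2/27 ≈ -0.074074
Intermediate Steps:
Z = 8 (Z = 6 - 1*(-2) = 6 + 2 = 8)
E(C) = 4/(-3 + C)
O(I) = 1/(8 + I) (O(I) = 1/(I + 8) = 1/(8 + I))
E(-3)*O(1) = (4/(-3 - 3))/(8 + 1) = (4/(-6))/9 = (4*(-⅙))*(⅑) = -⅔*⅑ = -2/27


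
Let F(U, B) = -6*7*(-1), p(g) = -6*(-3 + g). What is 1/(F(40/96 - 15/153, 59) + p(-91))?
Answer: 1/606 ≈ 0.0016502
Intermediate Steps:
p(g) = 18 - 6*g
F(U, B) = 42 (F(U, B) = -42*(-1) = 42)
1/(F(40/96 - 15/153, 59) + p(-91)) = 1/(42 + (18 - 6*(-91))) = 1/(42 + (18 + 546)) = 1/(42 + 564) = 1/606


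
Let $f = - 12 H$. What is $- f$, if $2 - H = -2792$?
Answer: $33528$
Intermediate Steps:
$H = 2794$ ($H = 2 - -2792 = 2 + 2792 = 2794$)
$f = -33528$ ($f = \left(-12\right) 2794 = -33528$)
$- f = \left(-1\right) \left(-33528\right) = 33528$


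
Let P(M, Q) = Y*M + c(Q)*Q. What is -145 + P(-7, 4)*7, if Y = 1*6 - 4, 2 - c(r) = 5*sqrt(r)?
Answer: -467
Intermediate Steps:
c(r) = 2 - 5*sqrt(r)
Y = 2 (Y = 6 - 4 = 2)
P(M, Q) = 2*M + Q*(2 - 5*sqrt(Q)) (P(M, Q) = 2*M + (2 - 5*sqrt(Q))*Q = 2*M + Q*(2 - 5*sqrt(Q)))
-145 + P(-7, 4)*7 = -145 + (2*(-7) - 1*4*(-2 + 5*sqrt(4)))*7 = -145 + (-14 - 1*4*(-2 + 5*2))*7 = -145 + (-14 - 1*4*(-2 + 10))*7 = -145 + (-14 - 1*4*8)*7 = -145 + (-14 - 32)*7 = -145 - 46*7 = -145 - 322 = -467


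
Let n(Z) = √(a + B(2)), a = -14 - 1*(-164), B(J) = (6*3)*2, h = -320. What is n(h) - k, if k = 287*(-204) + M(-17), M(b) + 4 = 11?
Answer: 58541 + √186 ≈ 58555.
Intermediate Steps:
B(J) = 36 (B(J) = 18*2 = 36)
M(b) = 7 (M(b) = -4 + 11 = 7)
a = 150 (a = -14 + 164 = 150)
k = -58541 (k = 287*(-204) + 7 = -58548 + 7 = -58541)
n(Z) = √186 (n(Z) = √(150 + 36) = √186)
n(h) - k = √186 - 1*(-58541) = √186 + 58541 = 58541 + √186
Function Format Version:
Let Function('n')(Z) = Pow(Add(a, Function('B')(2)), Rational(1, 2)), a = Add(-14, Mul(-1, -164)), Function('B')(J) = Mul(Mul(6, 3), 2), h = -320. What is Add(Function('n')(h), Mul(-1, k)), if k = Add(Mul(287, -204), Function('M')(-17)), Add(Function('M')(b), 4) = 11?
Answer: Add(58541, Pow(186, Rational(1, 2))) ≈ 58555.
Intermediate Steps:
Function('B')(J) = 36 (Function('B')(J) = Mul(18, 2) = 36)
Function('M')(b) = 7 (Function('M')(b) = Add(-4, 11) = 7)
a = 150 (a = Add(-14, 164) = 150)
k = -58541 (k = Add(Mul(287, -204), 7) = Add(-58548, 7) = -58541)
Function('n')(Z) = Pow(186, Rational(1, 2)) (Function('n')(Z) = Pow(Add(150, 36), Rational(1, 2)) = Pow(186, Rational(1, 2)))
Add(Function('n')(h), Mul(-1, k)) = Add(Pow(186, Rational(1, 2)), Mul(-1, -58541)) = Add(Pow(186, Rational(1, 2)), 58541) = Add(58541, Pow(186, Rational(1, 2)))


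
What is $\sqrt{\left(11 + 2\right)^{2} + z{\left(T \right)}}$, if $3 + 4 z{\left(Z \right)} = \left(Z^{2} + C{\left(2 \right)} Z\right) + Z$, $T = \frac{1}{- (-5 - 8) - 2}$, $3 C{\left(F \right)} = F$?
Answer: $\frac{\sqrt{733071}}{66} \approx 12.973$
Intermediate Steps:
$C{\left(F \right)} = \frac{F}{3}$
$T = \frac{1}{11}$ ($T = \frac{1}{\left(-1\right) \left(-13\right) - 2} = \frac{1}{13 - 2} = \frac{1}{11} \approx 0.090909$)
$z{\left(Z \right)} = - \frac{3}{4} + \frac{Z^{2}}{4} + \frac{5 Z}{12}$ ($z{\left(Z \right)} = - \frac{3}{4} + \frac{\left(Z^{2} + \frac{1}{3} \cdot 2 Z\right) + Z}{4} = - \frac{3}{4} + \frac{\left(Z^{2} + \frac{2 Z}{3}\right) + Z}{4} = - \frac{3}{4} + \frac{Z^{2} + \frac{5 Z}{3}}{4} = - \frac{3}{4} + \left(\frac{Z^{2}}{4} + \frac{5 Z}{12}\right) = - \frac{3}{4} + \frac{Z^{2}}{4} + \frac{5 Z}{12}$)
$\sqrt{\left(11 + 2\right)^{2} + z{\left(T \right)}} = \sqrt{\left(11 + 2\right)^{2} + \left(- \frac{3}{4} + \frac{1}{4 \cdot 121} + \frac{5}{12} \cdot \frac{1}{11}\right)} = \sqrt{13^{2} + \left(- \frac{3}{4} + \frac{1}{4} \cdot \frac{1}{121} + \frac{5}{132}\right)} = \sqrt{169 + \left(- \frac{3}{4} + \frac{1}{484} + \frac{5}{132}\right)} = \sqrt{169 - \frac{1031}{1452}} = \sqrt{\frac{244357}{1452}} = \frac{\sqrt{733071}}{66}$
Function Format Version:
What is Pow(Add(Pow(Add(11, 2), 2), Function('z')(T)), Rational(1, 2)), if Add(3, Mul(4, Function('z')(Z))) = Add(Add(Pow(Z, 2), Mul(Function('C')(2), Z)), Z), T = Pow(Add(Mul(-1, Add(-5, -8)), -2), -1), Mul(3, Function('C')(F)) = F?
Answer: Mul(Rational(1, 66), Pow(733071, Rational(1, 2))) ≈ 12.973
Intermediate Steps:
Function('C')(F) = Mul(Rational(1, 3), F)
T = Rational(1, 11) (T = Pow(Add(Mul(-1, -13), -2), -1) = Pow(Add(13, -2), -1) = Pow(11, -1) = Rational(1, 11) ≈ 0.090909)
Function('z')(Z) = Add(Rational(-3, 4), Mul(Rational(1, 4), Pow(Z, 2)), Mul(Rational(5, 12), Z)) (Function('z')(Z) = Add(Rational(-3, 4), Mul(Rational(1, 4), Add(Add(Pow(Z, 2), Mul(Mul(Rational(1, 3), 2), Z)), Z))) = Add(Rational(-3, 4), Mul(Rational(1, 4), Add(Add(Pow(Z, 2), Mul(Rational(2, 3), Z)), Z))) = Add(Rational(-3, 4), Mul(Rational(1, 4), Add(Pow(Z, 2), Mul(Rational(5, 3), Z)))) = Add(Rational(-3, 4), Add(Mul(Rational(1, 4), Pow(Z, 2)), Mul(Rational(5, 12), Z))) = Add(Rational(-3, 4), Mul(Rational(1, 4), Pow(Z, 2)), Mul(Rational(5, 12), Z)))
Pow(Add(Pow(Add(11, 2), 2), Function('z')(T)), Rational(1, 2)) = Pow(Add(Pow(Add(11, 2), 2), Add(Rational(-3, 4), Mul(Rational(1, 4), Pow(Rational(1, 11), 2)), Mul(Rational(5, 12), Rational(1, 11)))), Rational(1, 2)) = Pow(Add(Pow(13, 2), Add(Rational(-3, 4), Mul(Rational(1, 4), Rational(1, 121)), Rational(5, 132))), Rational(1, 2)) = Pow(Add(169, Add(Rational(-3, 4), Rational(1, 484), Rational(5, 132))), Rational(1, 2)) = Pow(Add(169, Rational(-1031, 1452)), Rational(1, 2)) = Pow(Rational(244357, 1452), Rational(1, 2)) = Mul(Rational(1, 66), Pow(733071, Rational(1, 2)))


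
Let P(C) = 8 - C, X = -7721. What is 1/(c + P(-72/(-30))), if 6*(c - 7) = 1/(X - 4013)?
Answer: 352020/4435447 ≈ 0.079365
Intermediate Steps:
c = 492827/70404 (c = 7 + 1/(6*(-7721 - 4013)) = 7 + (1/6)/(-11734) = 7 + (1/6)*(-1/11734) = 7 - 1/70404 = 492827/70404 ≈ 7.0000)
1/(c + P(-72/(-30))) = 1/(492827/70404 + (8 - (-72)/(-30))) = 1/(492827/70404 + (8 - (-72)*(-1)/30)) = 1/(492827/70404 + (8 - 1*12/5)) = 1/(492827/70404 + (8 - 12/5)) = 1/(492827/70404 + 28/5) = 1/(4435447/352020) = 352020/4435447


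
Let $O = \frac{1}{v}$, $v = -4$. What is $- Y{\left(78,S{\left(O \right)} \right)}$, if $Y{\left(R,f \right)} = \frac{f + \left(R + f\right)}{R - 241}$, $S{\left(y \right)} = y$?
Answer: $\frac{155}{326} \approx 0.47546$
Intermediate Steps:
$O = - \frac{1}{4}$ ($O = \frac{1}{-4} = - \frac{1}{4} \approx -0.25$)
$Y{\left(R,f \right)} = \frac{R + 2 f}{-241 + R}$
$- Y{\left(78,S{\left(O \right)} \right)} = - \frac{78 + 2 \left(- \frac{1}{4}\right)}{-241 + 78} = - \frac{78 - \frac{1}{2}}{-163} = - \frac{\left(-1\right) 155}{163 \cdot 2} = \left(-1\right) \left(- \frac{155}{326}\right) = \frac{155}{326}$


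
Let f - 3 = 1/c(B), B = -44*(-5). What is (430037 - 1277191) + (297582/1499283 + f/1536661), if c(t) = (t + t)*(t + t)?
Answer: -125952864252992635911439/148677682880865600 ≈ -8.4715e+5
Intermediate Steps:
B = 220
c(t) = 4*t² (c(t) = (2*t)*(2*t) = 4*t²)
f = 580801/193600 (f = 3 + 1/(4*220²) = 3 + 1/(4*48400) = 3 + 1/193600 = 580801/193600 ≈ 3.0000)
(430037 - 1277191) + (297582/1499283 + f/1536661) = (430037 - 1277191) + (297582/1499283 + (580801/193600)/1536661) = -847154 + (297582*(1/1499283) + (580801/193600)*(1/1536661)) = -847154 + (99194/499761 + 580801/297497569600) = -847154 + 29510264180590961/148677682880865600 = -125952864252992635911439/148677682880865600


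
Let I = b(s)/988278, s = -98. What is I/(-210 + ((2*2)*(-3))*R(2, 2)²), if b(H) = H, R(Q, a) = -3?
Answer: 49/157136202 ≈ 3.1183e-7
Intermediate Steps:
I = -49/494139 (I = -98/988278 = -98*1/988278 = -49/494139 ≈ -9.9162e-5)
I/(-210 + ((2*2)*(-3))*R(2, 2)²) = -49/(494139*(-210 + ((2*2)*(-3))*(-3)²)) = -49/(494139*(-210 + (4*(-3))*9)) = -49/(494139*(-210 - 12*9)) = -49/(494139*(-210 - 108)) = -49/494139/(-318) = -49/494139*(-1/318) = 49/157136202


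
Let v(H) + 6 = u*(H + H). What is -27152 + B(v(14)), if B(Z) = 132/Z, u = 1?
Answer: -27146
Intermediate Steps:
v(H) = -6 + 2*H (v(H) = -6 + 1*(H + H) = -6 + 1*(2*H) = -6 + 2*H)
-27152 + B(v(14)) = -27152 + 132/(-6 + 2*14) = -27152 + 132/(-6 + 28) = -27152 + 132/22 = -27152 + 132*(1/22) = -27152 + 6 = -27146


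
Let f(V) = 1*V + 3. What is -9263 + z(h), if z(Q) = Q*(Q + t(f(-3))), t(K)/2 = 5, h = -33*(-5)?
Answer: 19612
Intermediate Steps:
h = 165
f(V) = 3 + V (f(V) = V + 3 = 3 + V)
t(K) = 10 (t(K) = 2*5 = 10)
z(Q) = Q*(10 + Q) (z(Q) = Q*(Q + 10) = Q*(10 + Q))
-9263 + z(h) = -9263 + 165*(10 + 165) = -9263 + 165*175 = -9263 + 28875 = 19612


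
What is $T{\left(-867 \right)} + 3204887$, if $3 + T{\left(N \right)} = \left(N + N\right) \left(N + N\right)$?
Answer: $6211640$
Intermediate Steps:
$T{\left(N \right)} = -3 + 4 N^{2}$ ($T{\left(N \right)} = -3 + \left(N + N\right) \left(N + N\right) = -3 + 2 N 2 N = -3 + 4 N^{2}$)
$T{\left(-867 \right)} + 3204887 = \left(-3 + 4 \left(-867\right)^{2}\right) + 3204887 = \left(-3 + 4 \cdot 751689\right) + 3204887 = \left(-3 + 3006756\right) + 3204887 = 3006753 + 3204887 = 6211640$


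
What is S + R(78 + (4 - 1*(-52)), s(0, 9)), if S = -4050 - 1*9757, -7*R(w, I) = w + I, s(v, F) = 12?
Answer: -96795/7 ≈ -13828.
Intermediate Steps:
R(w, I) = -I/7 - w/7 (R(w, I) = -(w + I)/7 = -(I + w)/7 = -I/7 - w/7)
S = -13807 (S = -4050 - 9757 = -13807)
S + R(78 + (4 - 1*(-52)), s(0, 9)) = -13807 + (-⅐*12 - (78 + (4 - 1*(-52)))/7) = -13807 + (-12/7 - (78 + (4 + 52))/7) = -13807 + (-12/7 - (78 + 56)/7) = -13807 + (-12/7 - ⅐*134) = -13807 + (-12/7 - 134/7) = -13807 - 146/7 = -96795/7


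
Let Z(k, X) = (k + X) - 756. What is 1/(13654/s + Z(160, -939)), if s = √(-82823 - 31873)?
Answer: -44014590/67609003579 + 61443*I*√354/67609003579 ≈ -0.00065102 + 1.7099e-5*I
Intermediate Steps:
Z(k, X) = -756 + X + k (Z(k, X) = (X + k) - 756 = -756 + X + k)
s = 18*I*√354 (s = √(-114696) = 18*I*√354 ≈ 338.67*I)
1/(13654/s + Z(160, -939)) = 1/(13654/((18*I*√354)) + (-756 - 939 + 160)) = 1/(13654*(-I*√354/6372) - 1535) = 1/(-6827*I*√354/3186 - 1535) = 1/(-1535 - 6827*I*√354/3186)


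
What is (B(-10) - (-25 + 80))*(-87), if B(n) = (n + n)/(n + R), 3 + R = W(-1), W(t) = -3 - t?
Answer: 4669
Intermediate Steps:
R = -5 (R = -3 + (-3 - 1*(-1)) = -3 + (-3 + 1) = -3 - 2 = -5)
B(n) = 2*n/(-5 + n) (B(n) = (n + n)/(n - 5) = (2*n)/(-5 + n) = 2*n/(-5 + n))
(B(-10) - (-25 + 80))*(-87) = (2*(-10)/(-5 - 10) - (-25 + 80))*(-87) = (2*(-10)/(-15) - 1*55)*(-87) = (2*(-10)*(-1/15) - 55)*(-87) = (4/3 - 55)*(-87) = -161/3*(-87) = 4669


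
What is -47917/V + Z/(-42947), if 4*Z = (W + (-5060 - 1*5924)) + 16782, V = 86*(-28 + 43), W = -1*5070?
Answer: -2058126179/55401630 ≈ -37.149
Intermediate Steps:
W = -5070
V = 1290 (V = 86*15 = 1290)
Z = 182 (Z = ((-5070 + (-5060 - 1*5924)) + 16782)/4 = ((-5070 + (-5060 - 5924)) + 16782)/4 = ((-5070 - 10984) + 16782)/4 = (-16054 + 16782)/4 = (1/4)*728 = 182)
-47917/V + Z/(-42947) = -47917/1290 + 182/(-42947) = -47917*1/1290 + 182*(-1/42947) = -47917/1290 - 182/42947 = -2058126179/55401630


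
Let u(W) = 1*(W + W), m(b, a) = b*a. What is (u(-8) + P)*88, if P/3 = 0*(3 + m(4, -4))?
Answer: -1408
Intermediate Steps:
m(b, a) = a*b
u(W) = 2*W (u(W) = 1*(2*W) = 2*W)
P = 0 (P = 3*(0*(3 - 4*4)) = 3*(0*(3 - 16)) = 3*(0*(-13)) = 3*0 = 0)
(u(-8) + P)*88 = (2*(-8) + 0)*88 = (-16 + 0)*88 = -16*88 = -1408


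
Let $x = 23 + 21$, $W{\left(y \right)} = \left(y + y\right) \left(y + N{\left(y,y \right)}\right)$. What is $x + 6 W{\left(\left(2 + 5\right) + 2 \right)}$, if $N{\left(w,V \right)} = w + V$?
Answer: $2960$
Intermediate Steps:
$N{\left(w,V \right)} = V + w$
$W{\left(y \right)} = 6 y^{2}$ ($W{\left(y \right)} = \left(y + y\right) \left(y + \left(y + y\right)\right) = 2 y \left(y + 2 y\right) = 2 y 3 y = 6 y^{2}$)
$x = 44$
$x + 6 W{\left(\left(2 + 5\right) + 2 \right)} = 44 + 6 \cdot 6 \left(\left(2 + 5\right) + 2\right)^{2} = 44 + 6 \cdot 6 \left(7 + 2\right)^{2} = 44 + 6 \cdot 6 \cdot 9^{2} = 44 + 6 \cdot 6 \cdot 81 = 44 + 6 \cdot 486 = 44 + 2916 = 2960$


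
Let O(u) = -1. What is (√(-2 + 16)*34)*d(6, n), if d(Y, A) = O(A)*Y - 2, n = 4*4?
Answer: -272*√14 ≈ -1017.7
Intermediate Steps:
n = 16
d(Y, A) = -2 - Y (d(Y, A) = -Y - 2 = -2 - Y)
(√(-2 + 16)*34)*d(6, n) = (√(-2 + 16)*34)*(-2 - 1*6) = (√14*34)*(-2 - 6) = (34*√14)*(-8) = -272*√14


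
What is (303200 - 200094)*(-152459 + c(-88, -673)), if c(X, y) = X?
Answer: -15728510982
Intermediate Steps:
(303200 - 200094)*(-152459 + c(-88, -673)) = (303200 - 200094)*(-152459 - 88) = 103106*(-152547) = -15728510982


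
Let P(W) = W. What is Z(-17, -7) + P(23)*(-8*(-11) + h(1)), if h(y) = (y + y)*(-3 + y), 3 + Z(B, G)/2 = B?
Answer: 1892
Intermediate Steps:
Z(B, G) = -6 + 2*B
h(y) = 2*y*(-3 + y) (h(y) = (2*y)*(-3 + y) = 2*y*(-3 + y))
Z(-17, -7) + P(23)*(-8*(-11) + h(1)) = (-6 + 2*(-17)) + 23*(-8*(-11) + 2*1*(-3 + 1)) = (-6 - 34) + 23*(88 + 2*1*(-2)) = -40 + 23*(88 - 4) = -40 + 23*84 = -40 + 1932 = 1892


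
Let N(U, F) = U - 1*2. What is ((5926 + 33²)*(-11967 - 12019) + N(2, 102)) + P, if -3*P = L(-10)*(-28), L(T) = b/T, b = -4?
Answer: -2523926794/15 ≈ -1.6826e+8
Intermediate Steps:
L(T) = -4/T
N(U, F) = -2 + U (N(U, F) = U - 2 = -2 + U)
P = 56/15 (P = -(-4/(-10))*(-28)/3 = -(-4*(-⅒))*(-28)/3 = -2*(-28)/15 = -⅓*(-56/5) = 56/15 ≈ 3.7333)
((5926 + 33²)*(-11967 - 12019) + N(2, 102)) + P = ((5926 + 33²)*(-11967 - 12019) + (-2 + 2)) + 56/15 = ((5926 + 1089)*(-23986) + 0) + 56/15 = (7015*(-23986) + 0) + 56/15 = (-168261790 + 0) + 56/15 = -168261790 + 56/15 = -2523926794/15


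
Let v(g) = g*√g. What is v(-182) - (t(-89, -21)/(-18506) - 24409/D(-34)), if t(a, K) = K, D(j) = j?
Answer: -112928417/157301 - 182*I*√182 ≈ -717.91 - 2455.3*I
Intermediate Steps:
v(g) = g^(3/2)
v(-182) - (t(-89, -21)/(-18506) - 24409/D(-34)) = (-182)^(3/2) - (-21/(-18506) - 24409/(-34)) = -182*I*√182 - (-21*(-1/18506) - 24409*(-1/34)) = -182*I*√182 - (21/18506 + 24409/34) = -182*I*√182 - 1*112928417/157301 = -182*I*√182 - 112928417/157301 = -112928417/157301 - 182*I*√182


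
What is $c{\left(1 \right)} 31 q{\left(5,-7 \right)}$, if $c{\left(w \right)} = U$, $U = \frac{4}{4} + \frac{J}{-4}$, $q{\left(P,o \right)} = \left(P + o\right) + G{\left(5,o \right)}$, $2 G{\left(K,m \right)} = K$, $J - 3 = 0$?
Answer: $\frac{31}{8} \approx 3.875$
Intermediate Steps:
$J = 3$ ($J = 3 + 0 = 3$)
$G{\left(K,m \right)} = \frac{K}{2}$
$q{\left(P,o \right)} = \frac{5}{2} + P + o$ ($q{\left(P,o \right)} = \left(P + o\right) + \frac{1}{2} \cdot 5 = \left(P + o\right) + \frac{5}{2} = \frac{5}{2} + P + o$)
$U = \frac{1}{4}$ ($U = \frac{4}{4} + \frac{3}{-4} = 4 \cdot \frac{1}{4} + 3 \left(- \frac{1}{4}\right) = 1 - \frac{3}{4} = \frac{1}{4} \approx 0.25$)
$c{\left(w \right)} = \frac{1}{4}$
$c{\left(1 \right)} 31 q{\left(5,-7 \right)} = \frac{1}{4} \cdot 31 \left(\frac{5}{2} + 5 - 7\right) = \frac{31}{4} \cdot \frac{1}{2} = \frac{31}{8}$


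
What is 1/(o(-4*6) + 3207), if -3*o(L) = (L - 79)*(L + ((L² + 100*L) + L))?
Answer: -1/61065 ≈ -1.6376e-5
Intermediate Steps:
o(L) = -(-79 + L)*(L² + 102*L)/3 (o(L) = -(L - 79)*(L + ((L² + 100*L) + L))/3 = -(-79 + L)*(L + (L² + 101*L))/3 = -(-79 + L)*(L² + 102*L)/3)
1/(o(-4*6) + 3207) = 1/((-4*6)*(8058 - (-4*6)² - (-92)*6)/3 + 3207) = 1/((⅓)*(-24)*(8058 - 1*(-24)² - 23*(-24)) + 3207) = 1/((⅓)*(-24)*(8058 - 1*576 + 552) + 3207) = 1/((⅓)*(-24)*(8058 - 576 + 552) + 3207) = 1/((⅓)*(-24)*8034 + 3207) = 1/(-64272 + 3207) = 1/(-61065) = -1/61065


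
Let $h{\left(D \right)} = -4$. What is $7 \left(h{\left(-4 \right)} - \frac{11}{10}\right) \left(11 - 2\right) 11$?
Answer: $- \frac{35343}{10} \approx -3534.3$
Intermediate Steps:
$7 \left(h{\left(-4 \right)} - \frac{11}{10}\right) \left(11 - 2\right) 11 = 7 \left(-4 - \frac{11}{10}\right) \left(11 - 2\right) 11 = 7 \left(-4 - \frac{11}{10}\right) 9 \cdot 11 = 7 \left(\left(- \frac{51}{10}\right) 9\right) 11 = 7 \left(- \frac{459}{10}\right) 11 = \left(- \frac{3213}{10}\right) 11 = - \frac{35343}{10}$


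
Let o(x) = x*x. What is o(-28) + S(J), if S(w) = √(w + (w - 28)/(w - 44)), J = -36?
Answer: 784 + 4*I*√55/5 ≈ 784.0 + 5.933*I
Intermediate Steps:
S(w) = √(w + (-28 + w)/(-44 + w))
o(x) = x²
o(-28) + S(J) = (-28)² + √((-28 - 36 - 36*(-44 - 36))/(-44 - 36)) = 784 + √((-28 - 36 - 36*(-80))/(-80)) = 784 + √(-(-28 - 36 + 2880)/80) = 784 + √(-1/80*2816) = 784 + √(-176/5) = 784 + 4*I*√55/5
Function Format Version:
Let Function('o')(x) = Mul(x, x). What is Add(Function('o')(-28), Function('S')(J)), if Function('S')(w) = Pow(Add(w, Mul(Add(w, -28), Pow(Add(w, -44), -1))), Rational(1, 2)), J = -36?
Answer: Add(784, Mul(Rational(4, 5), I, Pow(55, Rational(1, 2)))) ≈ Add(784.00, Mul(5.9330, I))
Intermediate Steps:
Function('S')(w) = Pow(Add(w, Mul(Pow(Add(-44, w), -1), Add(-28, w))), Rational(1, 2)) (Function('S')(w) = Pow(Add(w, Mul(Add(-28, w), Pow(Add(-44, w), -1))), Rational(1, 2)) = Pow(Add(w, Mul(Pow(Add(-44, w), -1), Add(-28, w))), Rational(1, 2)))
Function('o')(x) = Pow(x, 2)
Add(Function('o')(-28), Function('S')(J)) = Add(Pow(-28, 2), Pow(Mul(Pow(Add(-44, -36), -1), Add(-28, -36, Mul(-36, Add(-44, -36)))), Rational(1, 2))) = Add(784, Pow(Mul(Pow(-80, -1), Add(-28, -36, Mul(-36, -80))), Rational(1, 2))) = Add(784, Pow(Mul(Rational(-1, 80), Add(-28, -36, 2880)), Rational(1, 2))) = Add(784, Pow(Mul(Rational(-1, 80), 2816), Rational(1, 2))) = Add(784, Pow(Rational(-176, 5), Rational(1, 2))) = Add(784, Mul(Rational(4, 5), I, Pow(55, Rational(1, 2))))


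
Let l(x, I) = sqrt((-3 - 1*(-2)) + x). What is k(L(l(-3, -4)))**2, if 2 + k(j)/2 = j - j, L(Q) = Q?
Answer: 16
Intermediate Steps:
l(x, I) = sqrt(-1 + x) (l(x, I) = sqrt((-3 + 2) + x) = sqrt(-1 + x))
k(j) = -4 (k(j) = -4 + 2*(j - j) = -4 + 2*0 = -4 + 0 = -4)
k(L(l(-3, -4)))**2 = (-4)**2 = 16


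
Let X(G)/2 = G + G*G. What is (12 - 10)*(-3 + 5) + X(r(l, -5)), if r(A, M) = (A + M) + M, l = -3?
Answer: 316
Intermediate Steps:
r(A, M) = A + 2*M
X(G) = 2*G + 2*G² (X(G) = 2*(G + G*G) = 2*(G + G²) = 2*G + 2*G²)
(12 - 10)*(-3 + 5) + X(r(l, -5)) = (12 - 10)*(-3 + 5) + 2*(-3 + 2*(-5))*(1 + (-3 + 2*(-5))) = 2*2 + 2*(-3 - 10)*(1 + (-3 - 10)) = 4 + 2*(-13)*(1 - 13) = 4 + 2*(-13)*(-12) = 4 + 312 = 316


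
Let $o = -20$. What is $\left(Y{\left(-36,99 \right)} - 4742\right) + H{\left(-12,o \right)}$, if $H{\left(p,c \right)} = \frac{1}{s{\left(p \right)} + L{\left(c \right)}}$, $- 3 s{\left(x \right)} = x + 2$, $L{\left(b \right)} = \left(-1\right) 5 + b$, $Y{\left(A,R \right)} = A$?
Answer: $- \frac{310573}{65} \approx -4778.0$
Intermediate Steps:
$L{\left(b \right)} = -5 + b$
$s{\left(x \right)} = - \frac{2}{3} - \frac{x}{3}$ ($s{\left(x \right)} = - \frac{x + 2}{3} = - \frac{2 + x}{3} = - \frac{2}{3} - \frac{x}{3}$)
$H{\left(p,c \right)} = \frac{1}{- \frac{17}{3} + c - \frac{p}{3}}$ ($H{\left(p,c \right)} = \frac{1}{\left(- \frac{2}{3} - \frac{p}{3}\right) + \left(-5 + c\right)} = \frac{1}{- \frac{17}{3} + c - \frac{p}{3}}$)
$\left(Y{\left(-36,99 \right)} - 4742\right) + H{\left(-12,o \right)} = \left(-36 - 4742\right) - \frac{3}{17 - 12 - -60} = -4778 - \frac{3}{17 - 12 + 60} = -4778 - \frac{3}{65} = - \frac{310573}{65}$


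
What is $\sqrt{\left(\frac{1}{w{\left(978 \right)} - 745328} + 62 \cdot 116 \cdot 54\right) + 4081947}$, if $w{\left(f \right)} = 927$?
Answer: $\frac{13 \sqrt{14657682757320106}}{744401} \approx 2114.3$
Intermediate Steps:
$\sqrt{\left(\frac{1}{w{\left(978 \right)} - 745328} + 62 \cdot 116 \cdot 54\right) + 4081947} = \sqrt{\left(\frac{1}{927 - 745328} + 62 \cdot 116 \cdot 54\right) + 4081947} = \sqrt{\left(\frac{1}{-744401} + 7192 \cdot 54\right) + 4081947} = \sqrt{\left(- \frac{1}{744401} + 388368\right) + 4081947} = \sqrt{\frac{289101527567}{744401} + 4081947} = \sqrt{\frac{3327706956314}{744401}} = \frac{13 \sqrt{14657682757320106}}{744401}$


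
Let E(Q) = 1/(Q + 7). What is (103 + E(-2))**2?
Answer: 266256/25 ≈ 10650.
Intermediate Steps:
E(Q) = 1/(7 + Q)
(103 + E(-2))**2 = (103 + 1/(7 - 2))**2 = (103 + 1/5)**2 = (516/5)**2 = 266256/25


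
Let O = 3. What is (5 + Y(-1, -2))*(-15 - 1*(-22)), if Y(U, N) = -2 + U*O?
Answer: 0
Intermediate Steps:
Y(U, N) = -2 + 3*U (Y(U, N) = -2 + U*3 = -2 + 3*U)
(5 + Y(-1, -2))*(-15 - 1*(-22)) = (5 + (-2 + 3*(-1)))*(-15 - 1*(-22)) = (5 + (-2 - 3))*(-15 + 22) = (5 - 5)*7 = 0*7 = 0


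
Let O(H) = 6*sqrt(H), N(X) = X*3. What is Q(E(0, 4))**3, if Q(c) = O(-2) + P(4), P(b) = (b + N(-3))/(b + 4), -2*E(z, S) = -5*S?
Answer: 68995/512 - 13599*I*sqrt(2)/32 ≈ 134.76 - 601.0*I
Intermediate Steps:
N(X) = 3*X
E(z, S) = 5*S/2 (E(z, S) = -(-5)*S/2 = 5*S/2)
P(b) = (-9 + b)/(4 + b) (P(b) = (b + 3*(-3))/(b + 4) = (b - 9)/(4 + b) = (-9 + b)/(4 + b))
Q(c) = -5/8 + 6*I*sqrt(2) (Q(c) = 6*sqrt(-2) + (-9 + 4)/(4 + 4) = 6*(I*sqrt(2)) - 5/8 = 6*I*sqrt(2) + (1/8)*(-5) = 6*I*sqrt(2) - 5/8 = -5/8 + 6*I*sqrt(2))
Q(E(0, 4))**3 = (-5/8 + 6*I*sqrt(2))**3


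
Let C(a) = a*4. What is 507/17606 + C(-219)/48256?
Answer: 1130367/106199392 ≈ 0.010644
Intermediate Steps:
C(a) = 4*a
507/17606 + C(-219)/48256 = 507/17606 + (4*(-219))/48256 = 507*(1/17606) - 876*1/48256 = 507/17606 - 219/12064 = 1130367/106199392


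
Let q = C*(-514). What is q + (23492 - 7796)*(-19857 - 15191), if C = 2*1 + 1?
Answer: -550114950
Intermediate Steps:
C = 3 (C = 2 + 1 = 3)
q = -1542 (q = 3*(-514) = -1542)
q + (23492 - 7796)*(-19857 - 15191) = -1542 + (23492 - 7796)*(-19857 - 15191) = -1542 + 15696*(-35048) = -1542 - 550113408 = -550114950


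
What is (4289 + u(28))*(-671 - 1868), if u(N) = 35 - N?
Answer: -10907544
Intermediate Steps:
(4289 + u(28))*(-671 - 1868) = (4289 + (35 - 1*28))*(-671 - 1868) = (4289 + (35 - 28))*(-2539) = (4289 + 7)*(-2539) = 4296*(-2539) = -10907544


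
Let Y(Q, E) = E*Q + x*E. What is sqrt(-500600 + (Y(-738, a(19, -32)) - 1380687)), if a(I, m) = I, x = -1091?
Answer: 23*I*sqrt(3622) ≈ 1384.2*I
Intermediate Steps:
Y(Q, E) = -1091*E + E*Q (Y(Q, E) = E*Q - 1091*E = -1091*E + E*Q)
sqrt(-500600 + (Y(-738, a(19, -32)) - 1380687)) = sqrt(-500600 + (19*(-1091 - 738) - 1380687)) = sqrt(-500600 + (19*(-1829) - 1380687)) = sqrt(-500600 + (-34751 - 1380687)) = sqrt(-500600 - 1415438) = sqrt(-1916038) = 23*I*sqrt(3622)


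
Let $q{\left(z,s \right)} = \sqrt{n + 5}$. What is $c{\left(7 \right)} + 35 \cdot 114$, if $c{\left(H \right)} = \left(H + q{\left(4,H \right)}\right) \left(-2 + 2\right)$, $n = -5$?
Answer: $3990$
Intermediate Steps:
$q{\left(z,s \right)} = 0$ ($q{\left(z,s \right)} = \sqrt{-5 + 5} = \sqrt{0} = 0$)
$c{\left(H \right)} = 0$ ($c{\left(H \right)} = \left(H + 0\right) \left(-2 + 2\right) = H 0 = 0$)
$c{\left(7 \right)} + 35 \cdot 114 = 0 + 35 \cdot 114 = 0 + 3990 = 3990$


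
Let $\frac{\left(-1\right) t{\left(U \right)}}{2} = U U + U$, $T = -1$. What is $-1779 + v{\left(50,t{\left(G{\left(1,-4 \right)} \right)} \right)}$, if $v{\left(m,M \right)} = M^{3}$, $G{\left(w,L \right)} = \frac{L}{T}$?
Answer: $-65779$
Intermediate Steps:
$G{\left(w,L \right)} = - L$ ($G{\left(w,L \right)} = \frac{L}{-1} = L \left(-1\right) = - L$)
$t{\left(U \right)} = - 2 U - 2 U^{2}$ ($t{\left(U \right)} = - 2 \left(U U + U\right) = - 2 \left(U^{2} + U\right) = - 2 \left(U + U^{2}\right) = - 2 U - 2 U^{2}$)
$-1779 + v{\left(50,t{\left(G{\left(1,-4 \right)} \right)} \right)} = -1779 + \left(- 2 \left(\left(-1\right) \left(-4\right)\right) \left(1 - -4\right)\right)^{3} = -1779 + \left(\left(-2\right) 4 \left(1 + 4\right)\right)^{3} = -1779 + \left(\left(-2\right) 4 \cdot 5\right)^{3} = -1779 + \left(-40\right)^{3} = -1779 - 64000 = -65779$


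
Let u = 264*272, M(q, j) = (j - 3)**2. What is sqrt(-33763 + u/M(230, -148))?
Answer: I*sqrt(769758355)/151 ≈ 183.74*I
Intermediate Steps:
M(q, j) = (-3 + j)**2
u = 71808
sqrt(-33763 + u/M(230, -148)) = sqrt(-33763 + 71808/((-3 - 148)**2)) = sqrt(-33763 + 71808/((-151)**2)) = sqrt(-33763 + 71808/22801) = sqrt(-769758355/22801) = I*sqrt(769758355)/151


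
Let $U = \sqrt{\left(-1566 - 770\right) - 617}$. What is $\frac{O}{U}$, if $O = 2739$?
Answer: $- \frac{2739 i \sqrt{2953}}{2953} \approx - 50.403 i$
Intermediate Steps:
$U = i \sqrt{2953}$ ($U = \sqrt{\left(-1566 - 770\right) - 617} = \sqrt{-2336 - 617} = \sqrt{-2953} = i \sqrt{2953} \approx 54.341 i$)
$\frac{O}{U} = \frac{2739}{i \sqrt{2953}} = 2739 \left(- \frac{i \sqrt{2953}}{2953}\right) = - \frac{2739 i \sqrt{2953}}{2953}$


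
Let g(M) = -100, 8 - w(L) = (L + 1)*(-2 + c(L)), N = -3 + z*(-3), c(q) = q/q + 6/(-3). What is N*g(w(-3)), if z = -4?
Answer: -900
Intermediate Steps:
c(q) = -1 (c(q) = 1 + 6*(-1/3) = 1 - 2 = -1)
N = 9 (N = -3 - 4*(-3) = -3 + 12 = 9)
w(L) = 11 + 3*L (w(L) = 8 - (L + 1)*(-2 - 1) = 8 - (1 + L)*(-3) = 8 - (-3 - 3*L) = 8 + (3 + 3*L) = 11 + 3*L)
N*g(w(-3)) = 9*(-100) = -900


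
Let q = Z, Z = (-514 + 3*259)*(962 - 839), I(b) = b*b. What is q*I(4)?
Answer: 517584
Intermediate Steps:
I(b) = b²
Z = 32349 (Z = (-514 + 777)*123 = 263*123 = 32349)
q = 32349
q*I(4) = 32349*4² = 32349*16 = 517584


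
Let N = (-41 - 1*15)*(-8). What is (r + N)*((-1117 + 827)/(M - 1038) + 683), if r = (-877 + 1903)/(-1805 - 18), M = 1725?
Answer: 382496700218/1252401 ≈ 3.0541e+5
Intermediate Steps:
r = -1026/1823 (r = 1026/(-1823) = 1026*(-1/1823) = -1026/1823 ≈ -0.56281)
N = 448 (N = (-41 - 15)*(-8) = -56*(-8) = 448)
(r + N)*((-1117 + 827)/(M - 1038) + 683) = (-1026/1823 + 448)*((-1117 + 827)/(1725 - 1038) + 683) = 815678*(-290/687 + 683)/1823 = (815678/1823)*(468931/687) = 382496700218/1252401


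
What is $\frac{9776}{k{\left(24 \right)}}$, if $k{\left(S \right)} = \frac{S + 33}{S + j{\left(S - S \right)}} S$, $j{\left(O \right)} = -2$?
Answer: $\frac{26884}{171} \approx 157.22$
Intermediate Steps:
$k{\left(S \right)} = \frac{S \left(33 + S\right)}{-2 + S}$ ($k{\left(S \right)} = \frac{S + 33}{S - 2} S = \frac{33 + S}{-2 + S} S = \frac{S \left(33 + S\right)}{-2 + S}$)
$\frac{9776}{k{\left(24 \right)}} = \frac{9776}{24 \frac{1}{-2 + 24} \left(33 + 24\right)} = \frac{9776}{24 \cdot \frac{1}{22} \cdot 57} = \frac{9776}{\frac{684}{11}} = 9776 \cdot \frac{11}{684} = \frac{26884}{171}$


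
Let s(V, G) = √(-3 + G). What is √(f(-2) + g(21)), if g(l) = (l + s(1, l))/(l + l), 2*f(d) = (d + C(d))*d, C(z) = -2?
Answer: √(882 + 14*√2)/14 ≈ 2.1450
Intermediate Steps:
f(d) = d*(-2 + d)/2 (f(d) = ((d - 2)*d)/2 = ((-2 + d)*d)/2 = (d*(-2 + d))/2 = d*(-2 + d)/2)
g(l) = (l + √(-3 + l))/(2*l) (g(l) = (l + √(-3 + l))/(l + l) = (l + √(-3 + l))/((2*l)) = (l + √(-3 + l))*(1/(2*l)) = (l + √(-3 + l))/(2*l))
√(f(-2) + g(21)) = √((½)*(-2)*(-2 - 2) + (½)*(21 + √(-3 + 21))/21) = √((½)*(-2)*(-4) + (½)*(1/21)*(21 + √18)) = √(4 + (½)*(1/21)*(21 + 3*√2)) = √(4 + (½ + √2/14)) = √(9/2 + √2/14)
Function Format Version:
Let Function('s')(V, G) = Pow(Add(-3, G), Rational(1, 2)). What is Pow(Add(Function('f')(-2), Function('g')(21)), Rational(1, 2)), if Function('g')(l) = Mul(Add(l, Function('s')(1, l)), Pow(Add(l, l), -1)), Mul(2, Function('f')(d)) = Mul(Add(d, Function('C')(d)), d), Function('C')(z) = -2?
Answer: Mul(Rational(1, 14), Pow(Add(882, Mul(14, Pow(2, Rational(1, 2)))), Rational(1, 2))) ≈ 2.1450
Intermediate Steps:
Function('f')(d) = Mul(Rational(1, 2), d, Add(-2, d)) (Function('f')(d) = Mul(Rational(1, 2), Mul(Add(d, -2), d)) = Mul(Rational(1, 2), Mul(Add(-2, d), d)) = Mul(Rational(1, 2), Mul(d, Add(-2, d))) = Mul(Rational(1, 2), d, Add(-2, d)))
Function('g')(l) = Mul(Rational(1, 2), Pow(l, -1), Add(l, Pow(Add(-3, l), Rational(1, 2)))) (Function('g')(l) = Mul(Add(l, Pow(Add(-3, l), Rational(1, 2))), Pow(Add(l, l), -1)) = Mul(Add(l, Pow(Add(-3, l), Rational(1, 2))), Pow(Mul(2, l), -1)) = Mul(Add(l, Pow(Add(-3, l), Rational(1, 2))), Mul(Rational(1, 2), Pow(l, -1))) = Mul(Rational(1, 2), Pow(l, -1), Add(l, Pow(Add(-3, l), Rational(1, 2)))))
Pow(Add(Function('f')(-2), Function('g')(21)), Rational(1, 2)) = Pow(Add(Mul(Rational(1, 2), -2, Add(-2, -2)), Mul(Rational(1, 2), Pow(21, -1), Add(21, Pow(Add(-3, 21), Rational(1, 2))))), Rational(1, 2)) = Pow(Add(Mul(Rational(1, 2), -2, -4), Mul(Rational(1, 2), Rational(1, 21), Add(21, Pow(18, Rational(1, 2))))), Rational(1, 2)) = Pow(Add(4, Mul(Rational(1, 2), Rational(1, 21), Add(21, Mul(3, Pow(2, Rational(1, 2)))))), Rational(1, 2)) = Pow(Add(4, Add(Rational(1, 2), Mul(Rational(1, 14), Pow(2, Rational(1, 2))))), Rational(1, 2)) = Pow(Add(Rational(9, 2), Mul(Rational(1, 14), Pow(2, Rational(1, 2)))), Rational(1, 2))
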